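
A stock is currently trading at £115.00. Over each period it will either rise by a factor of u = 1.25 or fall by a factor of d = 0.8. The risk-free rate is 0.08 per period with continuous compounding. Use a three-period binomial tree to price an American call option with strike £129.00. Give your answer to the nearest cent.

Risk-neutral probability p = (e^0.08 − 0.8)/(1.25 − 0.8) = 0.2833/0.4500 = 0.6295
Terminal stock prices: S_uuu = 224.6, S_uud = 143.8, S_udd = 92, S_ddd = 58.88
Terminal payoffs (S − K): max(95.61, 0) = 95.61, max(14.75, 0) = 14.75, max(-37, 0) = 0, max(-70.12, 0) = 0
Node uu (S = 179.7): continuation = e^(−0.08)·[0.6295·95.6094 + 0.3705·14.7500] = 60.6055; exercise value = 50.6875 ≤ continuation, so V_uu = 60.6055
Node ud (S = 115): continuation = e^(−0.08)·[0.6295·14.7500 + 0.3705·0.0000] = 8.5716; exercise value = 0.0000 ≤ continuation, so V_ud = 8.5716
Node dd (S = 73.6): continuation = e^(−0.08)·[0.6295·0.0000 + 0.3705·0.0000] = 0.0000; exercise value = 0.0000 ≤ continuation, so V_dd = 0.0000
Node u (S = 143.8): continuation = e^(−0.08)·[0.6295·60.6055 + 0.3705·8.5716] = 38.1509; exercise value = 14.7500 ≤ continuation, so V_u = 38.1509
Node d (S = 92): continuation = e^(−0.08)·[0.6295·8.5716 + 0.3705·0.0000] = 4.9812; exercise value = 0.0000 ≤ continuation, so V_d = 4.9812
Node 0 (S = 115): continuation = e^(−0.08)·[0.6295·38.1509 + 0.3705·4.9812] = 23.8740; exercise value = 0.0000 ≤ continuation, so V_0 = 23.8740

£23.87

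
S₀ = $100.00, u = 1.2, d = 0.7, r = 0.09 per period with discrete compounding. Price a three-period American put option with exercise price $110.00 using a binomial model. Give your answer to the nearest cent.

Risk-neutral probability p = (1 + 0.09 − 0.7)/(1.2 − 0.7) = 0.3900/0.5000 = 0.7800
Terminal stock prices: S_uuu = 172.8, S_uud = 100.8, S_udd = 58.8, S_ddd = 34.3
Terminal payoffs (K − S): max(-62.8, 0) = 0, max(9.2, 0) = 9.2, max(51.2, 0) = 51.2, max(75.7, 0) = 75.7
Node uu (S = 144): continuation = 1/1.09·[0.7800·0.0000 + 0.2200·9.2000] = 1.8569; exercise value = 0.0000 ≤ continuation, so V_uu = 1.8569
Node ud (S = 84): continuation = 1/1.09·[0.7800·9.2000 + 0.2200·51.2000] = 16.9174; exercise value = 26.0000 > continuation, so V_ud = 26.0000 (exercise)
Node dd (S = 49): continuation = 1/1.09·[0.7800·51.2000 + 0.2200·75.7000] = 51.9174; exercise value = 61.0000 > continuation, so V_dd = 61.0000 (exercise)
Node u (S = 120): continuation = 1/1.09·[0.7800·1.8569 + 0.2200·26.0000] = 6.5765; exercise value = 0.0000 ≤ continuation, so V_u = 6.5765
Node d (S = 70): continuation = 1/1.09·[0.7800·26.0000 + 0.2200·61.0000] = 30.9174; exercise value = 40.0000 > continuation, so V_d = 40.0000 (exercise)
Node 0 (S = 100): continuation = 1/1.09·[0.7800·6.5765 + 0.2200·40.0000] = 12.7795; exercise value = 10.0000 ≤ continuation, so V_0 = 12.7795

$12.78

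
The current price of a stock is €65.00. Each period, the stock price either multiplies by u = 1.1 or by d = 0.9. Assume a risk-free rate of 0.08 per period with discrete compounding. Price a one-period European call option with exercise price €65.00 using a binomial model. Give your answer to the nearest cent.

Risk-neutral probability p = (1 + 0.08 − 0.9)/(1.1 − 0.9) = 0.1800/0.2000 = 0.9000
Terminal stock prices: S_u = 71.5, S_d = 58.5
Terminal payoffs (S − K): max(6.5, 0) = 6.5, max(-6.5, 0) = 0
Node 0 (S = 65): V_0 = 1/1.08·[0.9000·6.5000 + 0.1000·0.0000] = 5.4167

€5.42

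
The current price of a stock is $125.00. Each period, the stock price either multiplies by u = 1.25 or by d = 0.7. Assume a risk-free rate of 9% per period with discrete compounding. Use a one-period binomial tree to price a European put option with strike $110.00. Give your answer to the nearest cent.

$6.01

Risk-neutral probability p = (1 + 0.09 − 0.7)/(1.25 − 0.7) = 0.3900/0.5500 = 0.7091
Terminal stock prices: S_u = 156.2, S_d = 87.5
Terminal payoffs (K − S): max(-46.25, 0) = 0, max(22.5, 0) = 22.5
Node 0 (S = 125): V_0 = 1/1.09·[0.7091·0.0000 + 0.2909·22.5000] = 6.0050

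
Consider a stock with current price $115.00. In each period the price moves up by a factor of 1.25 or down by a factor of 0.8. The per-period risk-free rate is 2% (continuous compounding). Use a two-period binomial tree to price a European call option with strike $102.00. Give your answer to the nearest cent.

$24.12

Risk-neutral probability p = (e^0.02 − 0.8)/(1.25 − 0.8) = 0.2202/0.4500 = 0.4893
Terminal stock prices: S_uu = 179.7, S_ud = 115, S_dd = 73.6
Terminal payoffs (S − K): max(77.69, 0) = 77.69, max(13, 0) = 13, max(-28.4, 0) = 0
Node u (S = 143.8): V_u = e^(−0.02)·[0.4893·77.6875 + 0.5107·13.0000] = 43.7697
Node d (S = 92): V_d = e^(−0.02)·[0.4893·13.0000 + 0.5107·0.0000] = 6.2354
Node 0 (S = 115): V_0 = e^(−0.02)·[0.4893·43.7697 + 0.5107·6.2354] = 24.1152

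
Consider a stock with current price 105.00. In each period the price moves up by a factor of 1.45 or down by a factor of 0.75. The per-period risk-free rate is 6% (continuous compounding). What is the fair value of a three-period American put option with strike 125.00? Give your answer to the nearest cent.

28.66

Risk-neutral probability p = (e^0.06 − 0.75)/(1.45 − 0.75) = 0.3118/0.7000 = 0.4455
Terminal stock prices: S_uuu = 320.1, S_uud = 165.6, S_udd = 85.64, S_ddd = 44.3
Terminal payoffs (K − S): max(-195.1, 0) = 0, max(-40.57, 0) = 0, max(39.36, 0) = 39.36, max(80.7, 0) = 80.7
Node uu (S = 220.8): continuation = e^(−0.06)·[0.4455·0.0000 + 0.5545·0.0000] = 0.0000; exercise value = 0.0000 ≤ continuation, so V_uu = 0.0000
Node ud (S = 114.2): continuation = e^(−0.06)·[0.4455·0.0000 + 0.5545·39.3594] = 20.5545; exercise value = 10.8125 ≤ continuation, so V_ud = 20.5545
Node dd (S = 59.06): continuation = e^(−0.06)·[0.4455·39.3594 + 0.5545·80.7031] = 58.6581; exercise value = 65.9375 > continuation, so V_dd = 65.9375 (exercise)
Node u (S = 152.2): continuation = e^(−0.06)·[0.4455·0.0000 + 0.5545·20.5545] = 10.7341; exercise value = 0.0000 ≤ continuation, so V_u = 10.7341
Node d (S = 78.75): continuation = e^(−0.06)·[0.4455·20.5545 + 0.5545·65.9375] = 43.0577; exercise value = 46.2500 > continuation, so V_d = 46.2500 (exercise)
Node 0 (S = 105): continuation = e^(−0.06)·[0.4455·10.7341 + 0.5545·46.2500] = 28.6563; exercise value = 20.0000 ≤ continuation, so V_0 = 28.6563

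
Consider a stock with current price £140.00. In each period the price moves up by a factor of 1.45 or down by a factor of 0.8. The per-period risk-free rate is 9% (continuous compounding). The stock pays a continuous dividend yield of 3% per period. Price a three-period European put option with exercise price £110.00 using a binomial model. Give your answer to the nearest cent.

Per-period risk-free factor R = e^0.09 = 1.0942; dividend-adjusted growth = e^(0.09−0.03) = 1.0618.
Risk-neutral probability p = (1.0618 − 0.8)/(1.45 − 0.8) = 0.2618/0.6500 = 0.4028
Terminal stock prices: S_uuu = 426.8, S_uud = 235.5, S_udd = 129.9, S_ddd = 71.68
Terminal payoffs (K − S): max(-316.8, 0) = 0, max(-125.5, 0) = 0, max(-19.92, 0) = 0, max(38.32, 0) = 38.32
Node uu (S = 294.4): V_uu = e^(−0.09)·[0.4028·0.0000 + 0.5972·0.0000] = 0.0000
Node ud (S = 162.4): V_ud = e^(−0.09)·[0.4028·0.0000 + 0.5972·0.0000] = 0.0000
Node dd (S = 89.6): V_dd = e^(−0.09)·[0.4028·0.0000 + 0.5972·38.3200] = 20.9142
Node u (S = 203): V_u = e^(−0.09)·[0.4028·0.0000 + 0.5972·0.0000] = 0.0000
Node d (S = 112): V_d = e^(−0.09)·[0.4028·0.0000 + 0.5972·20.9142] = 11.4145
Node 0 (S = 140): V_0 = e^(−0.09)·[0.4028·0.0000 + 0.5972·11.4145] = 6.2297

£6.23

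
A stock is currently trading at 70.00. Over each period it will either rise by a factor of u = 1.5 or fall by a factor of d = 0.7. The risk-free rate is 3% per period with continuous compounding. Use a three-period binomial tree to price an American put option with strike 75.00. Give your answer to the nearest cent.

Risk-neutral probability p = (e^0.03 − 0.7)/(1.5 − 0.7) = 0.3305/0.8000 = 0.4131
Terminal stock prices: S_uuu = 236.2, S_uud = 110.2, S_udd = 51.45, S_ddd = 24.01
Terminal payoffs (K − S): max(-161.2, 0) = 0, max(-35.25, 0) = 0, max(23.55, 0) = 23.55, max(50.99, 0) = 50.99
Node uu (S = 157.5): continuation = e^(−0.03)·[0.4131·0.0000 + 0.5869·0.0000] = 0.0000; exercise value = 0.0000 ≤ continuation, so V_uu = 0.0000
Node ud (S = 73.5): continuation = e^(−0.03)·[0.4131·0.0000 + 0.5869·23.5500] = 13.4137; exercise value = 1.5000 ≤ continuation, so V_ud = 13.4137
Node dd (S = 34.3): continuation = e^(−0.03)·[0.4131·23.5500 + 0.5869·50.9900] = 38.4834; exercise value = 40.7000 > continuation, so V_dd = 40.7000 (exercise)
Node u (S = 105): continuation = e^(−0.03)·[0.4131·0.0000 + 0.5869·13.4137] = 7.6403; exercise value = 0.0000 ≤ continuation, so V_u = 7.6403
Node d (S = 49): continuation = e^(−0.03)·[0.4131·13.4137 + 0.5869·40.7000] = 28.5592; exercise value = 26.0000 ≤ continuation, so V_d = 28.5592
Node 0 (S = 70): continuation = e^(−0.03)·[0.4131·7.6403 + 0.5869·28.5592] = 19.3296; exercise value = 5.0000 ≤ continuation, so V_0 = 19.3296

19.33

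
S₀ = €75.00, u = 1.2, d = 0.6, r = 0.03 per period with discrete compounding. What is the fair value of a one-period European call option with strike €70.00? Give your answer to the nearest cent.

€13.92

Risk-neutral probability p = (1 + 0.03 − 0.6)/(1.2 − 0.6) = 0.4300/0.6000 = 0.7167
Terminal stock prices: S_u = 90, S_d = 45
Terminal payoffs (S − K): max(20, 0) = 20, max(-25, 0) = 0
Node 0 (S = 75): V_0 = 1/1.03·[0.7167·20.0000 + 0.2833·0.0000] = 13.9159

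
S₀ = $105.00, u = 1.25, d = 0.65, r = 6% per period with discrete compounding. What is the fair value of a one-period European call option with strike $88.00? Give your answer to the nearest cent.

Risk-neutral probability p = (1 + 0.06 − 0.65)/(1.25 − 0.65) = 0.4100/0.6000 = 0.6833
Terminal stock prices: S_u = 131.2, S_d = 68.25
Terminal payoffs (S − K): max(43.25, 0) = 43.25, max(-19.75, 0) = 0
Node 0 (S = 105): V_0 = 1/1.06·[0.6833·43.2500 + 0.3167·0.0000] = 27.8813

$27.88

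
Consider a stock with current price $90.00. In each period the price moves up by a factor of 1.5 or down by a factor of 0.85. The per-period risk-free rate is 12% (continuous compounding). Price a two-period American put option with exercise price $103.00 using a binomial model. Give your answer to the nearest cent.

$13.47

Risk-neutral probability p = (e^0.12 − 0.85)/(1.5 − 0.85) = 0.2775/0.6500 = 0.4269
Terminal stock prices: S_uu = 202.5, S_ud = 114.8, S_dd = 65.02
Terminal payoffs (K − S): max(-99.5, 0) = 0, max(-11.75, 0) = 0, max(37.98, 0) = 37.98
Node u (S = 135): continuation = e^(−0.12)·[0.4269·0.0000 + 0.5731·0.0000] = 0.0000; exercise value = 0.0000 ≤ continuation, so V_u = 0.0000
Node d (S = 76.5): continuation = e^(−0.12)·[0.4269·0.0000 + 0.5731·37.9750] = 19.3019; exercise value = 26.5000 > continuation, so V_d = 26.5000 (exercise)
Node 0 (S = 90): continuation = e^(−0.12)·[0.4269·0.0000 + 0.5731·26.5000] = 13.4694; exercise value = 13.0000 ≤ continuation, so V_0 = 13.4694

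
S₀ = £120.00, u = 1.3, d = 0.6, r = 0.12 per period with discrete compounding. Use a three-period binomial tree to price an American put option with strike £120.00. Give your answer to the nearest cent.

£15.04

Risk-neutral probability p = (1 + 0.12 − 0.6)/(1.3 − 0.6) = 0.5200/0.7000 = 0.7429
Terminal stock prices: S_uuu = 263.6, S_uud = 121.7, S_udd = 56.16, S_ddd = 25.92
Terminal payoffs (K − S): max(-143.6, 0) = 0, max(-1.68, 0) = 0, max(63.84, 0) = 63.84, max(94.08, 0) = 94.08
Node uu (S = 202.8): continuation = 1/1.12·[0.7429·0.0000 + 0.2571·0.0000] = 0.0000; exercise value = 0.0000 ≤ continuation, so V_uu = 0.0000
Node ud (S = 93.6): continuation = 1/1.12·[0.7429·0.0000 + 0.2571·63.8400] = 14.6571; exercise value = 26.4000 > continuation, so V_ud = 26.4000 (exercise)
Node dd (S = 43.2): continuation = 1/1.12·[0.7429·63.8400 + 0.2571·94.0800] = 63.9429; exercise value = 76.8000 > continuation, so V_dd = 76.8000 (exercise)
Node u (S = 156): continuation = 1/1.12·[0.7429·0.0000 + 0.2571·26.4000] = 6.0612; exercise value = 0.0000 ≤ continuation, so V_u = 6.0612
Node d (S = 72): continuation = 1/1.12·[0.7429·26.4000 + 0.2571·76.8000] = 35.1429; exercise value = 48.0000 > continuation, so V_d = 48.0000 (exercise)
Node 0 (S = 120): continuation = 1/1.12·[0.7429·6.0612 + 0.2571·48.0000] = 15.0406; exercise value = 0.0000 ≤ continuation, so V_0 = 15.0406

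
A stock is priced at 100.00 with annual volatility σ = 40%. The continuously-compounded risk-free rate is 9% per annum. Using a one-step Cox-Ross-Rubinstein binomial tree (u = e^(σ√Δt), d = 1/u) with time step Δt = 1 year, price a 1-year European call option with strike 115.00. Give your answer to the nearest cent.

16.12

CRR parameters: u = e^(σ√Δt) = e^(0.4·√1) = 1.4918, d = 1/u = 0.6703
Per-period rate: rΔt = 0.09·1 = 0.09, so R = e^0.09 = 1.0942
Risk-neutral probability p = (e^0.09 − 0.6703)/(1.4918 − 0.6703) = 0.4239/0.8215 = 0.5159
Terminal stock prices: S_u = 149.2, S_d = 67.03
Terminal payoffs (S − K): max(34.18, 0) = 34.18, max(-47.97, 0) = 0
Node 0 (S = 100): V_0 = e^(−0.09)·[0.5159·34.1825 + 0.4841·0.0000] = 16.1185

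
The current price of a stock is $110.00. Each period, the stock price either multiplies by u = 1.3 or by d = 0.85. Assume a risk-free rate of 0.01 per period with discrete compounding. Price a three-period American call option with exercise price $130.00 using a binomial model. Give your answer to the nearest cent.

Risk-neutral probability p = (1 + 0.01 − 0.85)/(1.3 − 0.85) = 0.1600/0.4500 = 0.3556
Terminal stock prices: S_uuu = 241.7, S_uud = 158, S_udd = 103.3, S_ddd = 67.55
Terminal payoffs (S − K): max(111.7, 0) = 111.7, max(28.02, 0) = 28.02, max(-26.68, 0) = 0, max(-62.45, 0) = 0
Node uu (S = 185.9): continuation = 1/1.01·[0.3556·111.6700 + 0.6444·28.0150] = 57.1871; exercise value = 55.9000 ≤ continuation, so V_uu = 57.1871
Node ud (S = 121.5): continuation = 1/1.01·[0.3556·28.0150 + 0.6444·0.0000] = 9.8623; exercise value = 0.0000 ≤ continuation, so V_ud = 9.8623
Node dd (S = 79.47): continuation = 1/1.01·[0.3556·0.0000 + 0.6444·0.0000] = 0.0000; exercise value = 0.0000 ≤ continuation, so V_dd = 0.0000
Node u (S = 143): continuation = 1/1.01·[0.3556·57.1871 + 0.6444·9.8623] = 26.4246; exercise value = 13.0000 ≤ continuation, so V_u = 26.4246
Node d (S = 93.5): continuation = 1/1.01·[0.3556·9.8623 + 0.6444·0.0000] = 3.4719; exercise value = 0.0000 ≤ continuation, so V_d = 3.4719
Node 0 (S = 110): continuation = 1/1.01·[0.3556·26.4246 + 0.6444·3.4719] = 11.5177; exercise value = 0.0000 ≤ continuation, so V_0 = 11.5177

$11.52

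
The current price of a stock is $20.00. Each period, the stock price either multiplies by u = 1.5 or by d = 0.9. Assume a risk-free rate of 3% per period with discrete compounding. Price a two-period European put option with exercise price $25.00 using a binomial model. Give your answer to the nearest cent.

$5.09

Risk-neutral probability p = (1 + 0.03 − 0.9)/(1.5 − 0.9) = 0.1300/0.6000 = 0.2167
Terminal stock prices: S_uu = 45, S_ud = 27, S_dd = 16.2
Terminal payoffs (K − S): max(-20, 0) = 0, max(-2, 0) = 0, max(8.8, 0) = 8.8
Node u (S = 30): V_u = 1/1.03·[0.2167·0.0000 + 0.7833·0.0000] = 0.0000
Node d (S = 18): V_d = 1/1.03·[0.2167·0.0000 + 0.7833·8.8000] = 6.6926
Node 0 (S = 20): V_0 = 1/1.03·[0.2167·0.0000 + 0.7833·6.6926] = 5.0898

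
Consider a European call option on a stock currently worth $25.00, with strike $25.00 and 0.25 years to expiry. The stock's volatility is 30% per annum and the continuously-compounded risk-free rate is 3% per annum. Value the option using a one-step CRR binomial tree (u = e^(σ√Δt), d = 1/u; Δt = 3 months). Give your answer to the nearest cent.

$1.96

CRR parameters: u = e^(σ√Δt) = e^(0.3·√0.25) = 1.1618, d = 1/u = 0.8607
Per-period rate: rΔt = 0.03·0.25 = 0.0075, so R = e^0.0075 = 1.0075
Risk-neutral probability p = (e^0.0075 − 0.8607)/(1.1618 − 0.8607) = 0.1468/0.3011 = 0.4876
Terminal stock prices: S_u = 29.05, S_d = 21.52
Terminal payoffs (S − K): max(4.046, 0) = 4.046, max(-3.482, 0) = 0
Node 0 (S = 25): V_0 = e^(−0.0075)·[0.4876·4.0459 + 0.5124·0.0000] = 1.9579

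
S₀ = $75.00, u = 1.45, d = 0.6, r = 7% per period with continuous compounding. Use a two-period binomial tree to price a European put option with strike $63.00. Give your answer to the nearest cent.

$6.17

Risk-neutral probability p = (e^0.07 − 0.6)/(1.45 − 0.6) = 0.4725/0.8500 = 0.5559
Terminal stock prices: S_uu = 157.7, S_ud = 65.25, S_dd = 27
Terminal payoffs (K − S): max(-94.69, 0) = 0, max(-2.25, 0) = 0, max(36, 0) = 36
Node u (S = 108.8): V_u = e^(−0.07)·[0.5559·0.0000 + 0.4441·0.0000] = 0.0000
Node d (S = 45): V_d = e^(−0.07)·[0.5559·0.0000 + 0.4441·36.0000] = 14.9070
Node 0 (S = 75): V_0 = e^(−0.07)·[0.5559·0.0000 + 0.4441·14.9070] = 6.1727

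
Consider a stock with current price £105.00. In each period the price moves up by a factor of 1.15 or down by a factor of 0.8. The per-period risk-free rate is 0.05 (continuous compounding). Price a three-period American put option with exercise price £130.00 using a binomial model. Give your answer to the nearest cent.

Risk-neutral probability p = (e^0.05 − 0.8)/(1.15 − 0.8) = 0.2513/0.3500 = 0.7179
Terminal stock prices: S_uuu = 159.7, S_uud = 111.1, S_udd = 77.28, S_ddd = 53.76
Terminal payoffs (K − S): max(-29.69, 0) = 0, max(18.91, 0) = 18.91, max(52.72, 0) = 52.72, max(76.24, 0) = 76.24
Node uu (S = 138.9): continuation = e^(−0.05)·[0.7179·0.0000 + 0.2821·18.9100] = 5.0740; exercise value = 0.0000 ≤ continuation, so V_uu = 5.0740
Node ud (S = 96.6): continuation = e^(−0.05)·[0.7179·18.9100 + 0.2821·52.7200] = 27.0598; exercise value = 33.4000 > continuation, so V_ud = 33.4000 (exercise)
Node dd (S = 67.2): continuation = e^(−0.05)·[0.7179·52.7200 + 0.2821·76.2400] = 56.4598; exercise value = 62.8000 > continuation, so V_dd = 62.8000 (exercise)
Node u (S = 120.7): continuation = e^(−0.05)·[0.7179·5.0740 + 0.2821·33.4000] = 12.4271; exercise value = 9.2500 ≤ continuation, so V_u = 12.4271
Node d (S = 84): continuation = e^(−0.05)·[0.7179·33.4000 + 0.2821·62.8000] = 39.6598; exercise value = 46.0000 > continuation, so V_d = 46.0000 (exercise)
Node 0 (S = 105): continuation = e^(−0.05)·[0.7179·12.4271 + 0.2821·46.0000] = 20.8295; exercise value = 25.0000 > continuation, so V_0 = 25.0000 (exercise)

£25.00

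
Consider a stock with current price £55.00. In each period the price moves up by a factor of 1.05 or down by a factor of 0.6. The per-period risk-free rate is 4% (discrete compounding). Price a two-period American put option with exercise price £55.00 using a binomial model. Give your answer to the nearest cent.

Risk-neutral probability p = (1 + 0.04 − 0.6)/(1.05 − 0.6) = 0.4400/0.4500 = 0.9778
Terminal stock prices: S_uu = 60.64, S_ud = 34.65, S_dd = 19.8
Terminal payoffs (K − S): max(-5.638, 0) = 0, max(20.35, 0) = 20.35, max(35.2, 0) = 35.2
Node u (S = 57.75): continuation = 1/1.04·[0.9778·0.0000 + 0.0222·20.3500] = 0.4348; exercise value = 0.0000 ≤ continuation, so V_u = 0.4348
Node d (S = 33): continuation = 1/1.04·[0.9778·20.3500 + 0.0222·35.2000] = 19.8846; exercise value = 22.0000 > continuation, so V_d = 22.0000 (exercise)
Node 0 (S = 55): continuation = 1/1.04·[0.9778·0.4348 + 0.0222·22.0000] = 0.8789; exercise value = 0.0000 ≤ continuation, so V_0 = 0.8789

£0.88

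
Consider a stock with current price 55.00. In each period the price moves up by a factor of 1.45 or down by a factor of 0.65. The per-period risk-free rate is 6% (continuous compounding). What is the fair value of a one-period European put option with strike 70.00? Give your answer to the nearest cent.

15.65

Risk-neutral probability p = (e^0.06 − 0.65)/(1.45 − 0.65) = 0.4118/0.8000 = 0.5148
Terminal stock prices: S_u = 79.75, S_d = 35.75
Terminal payoffs (K − S): max(-9.75, 0) = 0, max(34.25, 0) = 34.25
Node 0 (S = 55): V_0 = e^(−0.06)·[0.5148·0.0000 + 0.4852·34.2500] = 15.6505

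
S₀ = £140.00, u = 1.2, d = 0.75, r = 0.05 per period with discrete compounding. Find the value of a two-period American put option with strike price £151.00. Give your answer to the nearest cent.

Risk-neutral probability p = (1 + 0.05 − 0.75)/(1.2 − 0.75) = 0.3000/0.4500 = 0.6667
Terminal stock prices: S_uu = 201.6, S_ud = 126, S_dd = 78.75
Terminal payoffs (K − S): max(-50.6, 0) = 0, max(25, 0) = 25, max(72.25, 0) = 72.25
Node u (S = 168): continuation = 1/1.05·[0.6667·0.0000 + 0.3333·25.0000] = 7.9365; exercise value = 0.0000 ≤ continuation, so V_u = 7.9365
Node d (S = 105): continuation = 1/1.05·[0.6667·25.0000 + 0.3333·72.2500] = 38.8095; exercise value = 46.0000 > continuation, so V_d = 46.0000 (exercise)
Node 0 (S = 140): continuation = 1/1.05·[0.6667·7.9365 + 0.3333·46.0000] = 19.6422; exercise value = 11.0000 ≤ continuation, so V_0 = 19.6422

£19.64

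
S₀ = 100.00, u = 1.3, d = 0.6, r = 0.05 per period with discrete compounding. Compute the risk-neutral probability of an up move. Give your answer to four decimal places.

Risk-neutral probability p = (1 + 0.05 − 0.6)/(1.3 − 0.6) = 0.4500/0.7000 = 0.6429

p = 0.6429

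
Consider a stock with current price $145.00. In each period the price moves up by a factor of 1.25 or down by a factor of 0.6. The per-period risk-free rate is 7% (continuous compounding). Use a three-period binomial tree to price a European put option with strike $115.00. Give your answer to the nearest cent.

Risk-neutral probability p = (e^0.07 − 0.6)/(1.25 − 0.6) = 0.4725/0.6500 = 0.7269
Terminal stock prices: S_uuu = 283.2, S_uud = 135.9, S_udd = 65.25, S_ddd = 31.32
Terminal payoffs (K − S): max(-168.2, 0) = 0, max(-20.94, 0) = 0, max(49.75, 0) = 49.75, max(83.68, 0) = 83.68
Node uu (S = 226.6): V_uu = e^(−0.07)·[0.7269·0.0000 + 0.2731·0.0000] = 0.0000
Node ud (S = 108.8): V_ud = e^(−0.07)·[0.7269·0.0000 + 0.2731·49.7500] = 12.6665
Node dd (S = 52.2): V_dd = e^(−0.07)·[0.7269·49.7500 + 0.2731·83.6800] = 55.0253
Node u (S = 181.2): V_u = e^(−0.07)·[0.7269·0.0000 + 0.2731·12.6665] = 3.2249
Node d (S = 87): V_d = e^(−0.07)·[0.7269·12.6665 + 0.2731·55.0253] = 22.5949
Node 0 (S = 145): V_0 = e^(−0.07)·[0.7269·3.2249 + 0.2731·22.5949] = 7.9386

$7.94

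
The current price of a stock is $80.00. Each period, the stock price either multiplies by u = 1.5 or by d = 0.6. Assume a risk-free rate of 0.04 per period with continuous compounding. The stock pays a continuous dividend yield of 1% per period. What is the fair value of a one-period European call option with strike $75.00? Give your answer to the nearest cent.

Per-period risk-free factor R = e^0.04 = 1.0408; dividend-adjusted growth = e^(0.04−0.01) = 1.0305.
Risk-neutral probability p = (1.0305 − 0.6)/(1.5 − 0.6) = 0.4305/0.9000 = 0.4783
Terminal stock prices: S_u = 120, S_d = 48
Terminal payoffs (S − K): max(45, 0) = 45, max(-27, 0) = 0
Node 0 (S = 80): V_0 = e^(−0.04)·[0.4783·45.0000 + 0.5217·0.0000] = 20.6788

$20.68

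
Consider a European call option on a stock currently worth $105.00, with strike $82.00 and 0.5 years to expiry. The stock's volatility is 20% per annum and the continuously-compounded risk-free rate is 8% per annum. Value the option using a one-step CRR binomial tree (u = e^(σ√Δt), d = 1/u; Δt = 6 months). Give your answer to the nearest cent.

CRR parameters: u = e^(σ√Δt) = e^(0.2·√0.5) = 1.1519, d = 1/u = 0.8681
Per-period rate: rΔt = 0.08·0.5 = 0.04, so R = e^0.04 = 1.0408
Risk-neutral probability p = (e^0.04 − 0.8681)/(1.1519 − 0.8681) = 0.1727/0.2838 = 0.6085
Terminal stock prices: S_u = 121, S_d = 91.15
Terminal payoffs (S − K): max(38.95, 0) = 38.95, max(9.153, 0) = 9.153
Node 0 (S = 105): V_0 = e^(−0.04)·[0.6085·38.9505 + 0.3915·9.1530] = 26.2153

$26.22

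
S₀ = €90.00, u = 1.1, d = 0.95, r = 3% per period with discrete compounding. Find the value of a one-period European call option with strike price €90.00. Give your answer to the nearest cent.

Risk-neutral probability p = (1 + 0.03 − 0.95)/(1.1 − 0.95) = 0.0800/0.1500 = 0.5333
Terminal stock prices: S_u = 99, S_d = 85.5
Terminal payoffs (S − K): max(9, 0) = 9, max(-4.5, 0) = 0
Node 0 (S = 90): V_0 = 1/1.03·[0.5333·9.0000 + 0.4667·0.0000] = 4.6602

€4.66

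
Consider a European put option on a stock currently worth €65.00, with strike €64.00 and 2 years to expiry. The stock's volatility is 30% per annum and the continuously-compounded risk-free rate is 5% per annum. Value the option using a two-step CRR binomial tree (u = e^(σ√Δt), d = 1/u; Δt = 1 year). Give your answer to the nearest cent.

CRR parameters: u = e^(σ√Δt) = e^(0.3·√1) = 1.3499, d = 1/u = 0.7408
Per-period rate: rΔt = 0.05·1 = 0.05, so R = e^0.05 = 1.0513
Risk-neutral probability p = (e^0.05 − 0.7408)/(1.3499 − 0.7408) = 0.3105/0.6090 = 0.5097
Terminal stock prices: S_uu = 118.4, S_ud = 65, S_dd = 35.67
Terminal payoffs (K − S): max(-54.44, 0) = 0, max(-1, 0) = 0, max(28.33, 0) = 28.33
Node u (S = 87.74): V_u = e^(−0.05)·[0.5097·0.0000 + 0.4903·0.0000] = 0.0000
Node d (S = 48.15): V_d = e^(−0.05)·[0.5097·0.0000 + 0.4903·28.3272] = 13.2104
Node 0 (S = 65): V_0 = e^(−0.05)·[0.5097·0.0000 + 0.4903·13.2104] = 6.1606

€6.16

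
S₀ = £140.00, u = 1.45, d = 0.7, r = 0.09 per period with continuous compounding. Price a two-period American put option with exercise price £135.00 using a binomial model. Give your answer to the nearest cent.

Risk-neutral probability p = (e^0.09 − 0.7)/(1.45 − 0.7) = 0.3942/0.7500 = 0.5256
Terminal stock prices: S_uu = 294.4, S_ud = 142.1, S_dd = 68.6
Terminal payoffs (K − S): max(-159.4, 0) = 0, max(-7.1, 0) = 0, max(66.4, 0) = 66.4
Node u (S = 203): continuation = e^(−0.09)·[0.5256·0.0000 + 0.4744·0.0000] = 0.0000; exercise value = 0.0000 ≤ continuation, so V_u = 0.0000
Node d (S = 98): continuation = e^(−0.09)·[0.5256·0.0000 + 0.4744·66.4000] = 28.7911; exercise value = 37.0000 > continuation, so V_d = 37.0000 (exercise)
Node 0 (S = 140): continuation = e^(−0.09)·[0.5256·0.0000 + 0.4744·37.0000] = 16.0432; exercise value = 0.0000 ≤ continuation, so V_0 = 16.0432

£16.04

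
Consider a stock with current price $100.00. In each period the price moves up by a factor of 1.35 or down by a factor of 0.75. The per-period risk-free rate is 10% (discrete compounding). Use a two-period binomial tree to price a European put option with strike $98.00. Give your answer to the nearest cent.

$5.99

Risk-neutral probability p = (1 + 0.1 − 0.75)/(1.35 − 0.75) = 0.3500/0.6000 = 0.5833
Terminal stock prices: S_uu = 182.3, S_ud = 101.2, S_dd = 56.25
Terminal payoffs (K − S): max(-84.25, 0) = 0, max(-3.25, 0) = 0, max(41.75, 0) = 41.75
Node u (S = 135): V_u = 1/1.1·[0.5833·0.0000 + 0.4167·0.0000] = 0.0000
Node d (S = 75): V_d = 1/1.1·[0.5833·0.0000 + 0.4167·41.7500] = 15.8144
Node 0 (S = 100): V_0 = 1/1.1·[0.5833·0.0000 + 0.4167·15.8144] = 5.9903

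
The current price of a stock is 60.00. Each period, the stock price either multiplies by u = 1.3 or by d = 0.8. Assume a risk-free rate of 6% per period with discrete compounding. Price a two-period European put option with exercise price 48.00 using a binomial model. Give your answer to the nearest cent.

Risk-neutral probability p = (1 + 0.06 − 0.8)/(1.3 − 0.8) = 0.2600/0.5000 = 0.5200
Terminal stock prices: S_uu = 101.4, S_ud = 62.4, S_dd = 38.4
Terminal payoffs (K − S): max(-53.4, 0) = 0, max(-14.4, 0) = 0, max(9.6, 0) = 9.6
Node u (S = 78): V_u = 1/1.06·[0.5200·0.0000 + 0.4800·0.0000] = 0.0000
Node d (S = 48): V_d = 1/1.06·[0.5200·0.0000 + 0.4800·9.6000] = 4.3472
Node 0 (S = 60): V_0 = 1/1.06·[0.5200·0.0000 + 0.4800·4.3472] = 1.9685

1.97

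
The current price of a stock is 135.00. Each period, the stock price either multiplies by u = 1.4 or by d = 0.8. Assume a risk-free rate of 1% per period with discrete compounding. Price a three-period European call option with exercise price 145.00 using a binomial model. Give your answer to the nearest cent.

Risk-neutral probability p = (1 + 0.01 − 0.8)/(1.4 − 0.8) = 0.2100/0.6000 = 0.3500
Terminal stock prices: S_uuu = 370.4, S_uud = 211.7, S_udd = 121, S_ddd = 69.12
Terminal payoffs (S − K): max(225.4, 0) = 225.4, max(66.68, 0) = 66.68, max(-24.04, 0) = 0, max(-75.88, 0) = 0
Node uu (S = 264.6): V_uu = 1/1.01·[0.3500·225.4400 + 0.6500·66.6800] = 121.0356
Node ud (S = 151.2): V_ud = 1/1.01·[0.3500·66.6800 + 0.6500·0.0000] = 23.1069
Node dd (S = 86.4): V_dd = 1/1.01·[0.3500·0.0000 + 0.6500·0.0000] = 0.0000
Node u (S = 189): V_u = 1/1.01·[0.3500·121.0356 + 0.6500·23.1069] = 56.8138
Node d (S = 108): V_d = 1/1.01·[0.3500·23.1069 + 0.6500·0.0000] = 8.0074
Node 0 (S = 135): V_0 = 1/1.01·[0.3500·56.8138 + 0.6500·8.0074] = 24.8412

24.84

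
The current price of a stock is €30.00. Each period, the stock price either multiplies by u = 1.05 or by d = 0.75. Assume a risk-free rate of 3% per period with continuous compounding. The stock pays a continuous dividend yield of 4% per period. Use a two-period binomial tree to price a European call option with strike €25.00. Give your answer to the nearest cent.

€4.87

Per-period risk-free factor R = e^0.03 = 1.0305; dividend-adjusted growth = e^(0.03−0.04) = 0.9900.
Risk-neutral probability p = (0.9900 − 0.75)/(1.05 − 0.75) = 0.2400/0.3000 = 0.8002
Terminal stock prices: S_uu = 33.08, S_ud = 23.62, S_dd = 16.88
Terminal payoffs (S − K): max(8.075, 0) = 8.075, max(-1.375, 0) = 0, max(-8.125, 0) = 0
Node u (S = 31.5): V_u = e^(−0.03)·[0.8002·8.0750 + 0.1998·0.0000] = 6.2704
Node d (S = 22.5): V_d = e^(−0.03)·[0.8002·0.0000 + 0.1998·0.0000] = 0.0000
Node 0 (S = 30): V_0 = e^(−0.03)·[0.8002·6.2704 + 0.1998·0.0000] = 4.8691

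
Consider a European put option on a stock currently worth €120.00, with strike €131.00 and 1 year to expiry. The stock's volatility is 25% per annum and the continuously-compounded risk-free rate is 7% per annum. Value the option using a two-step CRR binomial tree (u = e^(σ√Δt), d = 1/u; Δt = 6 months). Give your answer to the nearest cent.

€13.65

CRR parameters: u = e^(σ√Δt) = e^(0.25·√0.5) = 1.1934, d = 1/u = 0.8380
Per-period rate: rΔt = 0.07·0.5 = 0.035, so R = e^0.035 = 1.0356
Risk-neutral probability p = (e^0.035 − 0.8380)/(1.1934 − 0.8380) = 0.1977/0.3554 = 0.5561
Terminal stock prices: S_uu = 170.9, S_ud = 120, S_dd = 84.26
Terminal payoffs (K − S): max(-39.89, 0) = 0, max(11, 0) = 11, max(46.74, 0) = 46.74
Node u (S = 143.2): V_u = e^(−0.035)·[0.5561·0.0000 + 0.4439·11.0000] = 4.7145
Node d (S = 100.6): V_d = e^(−0.035)·[0.5561·11.0000 + 0.4439·46.7374] = 25.9383
Node 0 (S = 120): V_0 = e^(−0.035)·[0.5561·4.7145 + 0.4439·25.9383] = 13.6486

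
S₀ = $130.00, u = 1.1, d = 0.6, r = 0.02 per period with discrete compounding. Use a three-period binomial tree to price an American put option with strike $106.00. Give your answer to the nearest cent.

Risk-neutral probability p = (1 + 0.02 − 0.6)/(1.1 − 0.6) = 0.4200/0.5000 = 0.8400
Terminal stock prices: S_uuu = 173, S_uud = 94.38, S_udd = 51.48, S_ddd = 28.08
Terminal payoffs (K − S): max(-67.03, 0) = 0, max(11.62, 0) = 11.62, max(54.52, 0) = 54.52, max(77.92, 0) = 77.92
Node uu (S = 157.3): continuation = 1/1.02·[0.8400·0.0000 + 0.1600·11.6200] = 1.8227; exercise value = 0.0000 ≤ continuation, so V_uu = 1.8227
Node ud (S = 85.8): continuation = 1/1.02·[0.8400·11.6200 + 0.1600·54.5200] = 18.1216; exercise value = 20.2000 > continuation, so V_ud = 20.2000 (exercise)
Node dd (S = 46.8): continuation = 1/1.02·[0.8400·54.5200 + 0.1600·77.9200] = 57.1216; exercise value = 59.2000 > continuation, so V_dd = 59.2000 (exercise)
Node u (S = 143): continuation = 1/1.02·[0.8400·1.8227 + 0.1600·20.2000] = 4.6697; exercise value = 0.0000 ≤ continuation, so V_u = 4.6697
Node d (S = 78): continuation = 1/1.02·[0.8400·20.2000 + 0.1600·59.2000] = 25.9216; exercise value = 28.0000 > continuation, so V_d = 28.0000 (exercise)
Node 0 (S = 130): continuation = 1/1.02·[0.8400·4.6697 + 0.1600·28.0000] = 8.2378; exercise value = 0.0000 ≤ continuation, so V_0 = 8.2378

$8.24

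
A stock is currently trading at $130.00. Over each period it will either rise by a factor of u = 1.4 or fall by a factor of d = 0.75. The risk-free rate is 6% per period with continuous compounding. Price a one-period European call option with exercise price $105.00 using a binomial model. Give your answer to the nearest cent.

Risk-neutral probability p = (e^0.06 − 0.75)/(1.4 − 0.75) = 0.3118/0.6500 = 0.4797
Terminal stock prices: S_u = 182, S_d = 97.5
Terminal payoffs (S − K): max(77, 0) = 77, max(-7.5, 0) = 0
Node 0 (S = 130): V_0 = e^(−0.06)·[0.4797·77.0000 + 0.5203·0.0000] = 34.7894

$34.79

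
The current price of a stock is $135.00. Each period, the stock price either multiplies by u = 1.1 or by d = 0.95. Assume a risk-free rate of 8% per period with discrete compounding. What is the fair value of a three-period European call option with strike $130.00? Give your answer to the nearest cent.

$31.83

Risk-neutral probability p = (1 + 0.08 − 0.95)/(1.1 − 0.95) = 0.1300/0.1500 = 0.8667
Terminal stock prices: S_uuu = 179.7, S_uud = 155.2, S_udd = 134, S_ddd = 115.7
Terminal payoffs (S − K): max(49.69, 0) = 49.69, max(25.18, 0) = 25.18, max(4.021, 0) = 4.021, max(-14.25, 0) = 0
Node uu (S = 163.4): V_uu = 1/1.08·[0.8667·49.6850 + 0.1333·25.1825] = 42.9796
Node ud (S = 141.1): V_ud = 1/1.08·[0.8667·25.1825 + 0.1333·4.0213] = 20.7046
Node dd (S = 121.8): V_dd = 1/1.08·[0.8667·4.0213 + 0.1333·0.0000] = 3.2269
Node u (S = 148.5): V_u = 1/1.08·[0.8667·42.9796 + 0.1333·20.7046] = 37.0460
Node d (S = 128.2): V_d = 1/1.08·[0.8667·20.7046 + 0.1333·3.2269] = 17.0132
Node 0 (S = 135): V_0 = 1/1.08·[0.8667·37.0460 + 0.1333·17.0132] = 31.8286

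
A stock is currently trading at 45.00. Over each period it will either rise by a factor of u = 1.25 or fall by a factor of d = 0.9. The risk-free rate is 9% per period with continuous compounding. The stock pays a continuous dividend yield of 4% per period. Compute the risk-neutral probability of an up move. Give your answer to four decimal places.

Per-period risk-free factor R = e^0.09 = 1.0942; dividend-adjusted growth = e^(0.09−0.04) = 1.0513.
Risk-neutral probability p = (1.0513 − 0.9)/(1.25 − 0.9) = 0.1513/0.3500 = 0.4322

p = 0.4322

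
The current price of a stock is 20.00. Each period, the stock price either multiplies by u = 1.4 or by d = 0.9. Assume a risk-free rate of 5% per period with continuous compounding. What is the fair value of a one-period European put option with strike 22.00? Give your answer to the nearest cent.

2.65

Risk-neutral probability p = (e^0.05 − 0.9)/(1.4 − 0.9) = 0.1513/0.5000 = 0.3025
Terminal stock prices: S_u = 28, S_d = 18
Terminal payoffs (K − S): max(-6, 0) = 0, max(4, 0) = 4
Node 0 (S = 20): V_0 = e^(−0.05)·[0.3025·0.0000 + 0.6975·4.0000] = 2.6538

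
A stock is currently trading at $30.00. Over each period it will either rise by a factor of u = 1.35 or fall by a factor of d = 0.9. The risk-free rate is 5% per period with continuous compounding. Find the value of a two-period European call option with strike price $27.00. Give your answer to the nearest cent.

$6.65

Risk-neutral probability p = (e^0.05 − 0.9)/(1.35 − 0.9) = 0.1513/0.4500 = 0.3362
Terminal stock prices: S_uu = 54.68, S_ud = 36.45, S_dd = 24.3
Terminal payoffs (S − K): max(27.68, 0) = 27.68, max(9.45, 0) = 9.45, max(-2.7, 0) = 0
Node u (S = 40.5): V_u = e^(−0.05)·[0.3362·27.6750 + 0.6638·9.4500] = 14.8168
Node d (S = 27): V_d = e^(−0.05)·[0.3362·9.4500 + 0.6638·0.0000] = 3.0218
Node 0 (S = 30): V_0 = e^(−0.05)·[0.3362·14.8168 + 0.6638·3.0218] = 6.6460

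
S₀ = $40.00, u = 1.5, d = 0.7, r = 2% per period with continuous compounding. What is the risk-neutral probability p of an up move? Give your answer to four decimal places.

p = 0.4003

Risk-neutral probability p = (e^0.02 − 0.7)/(1.5 − 0.7) = 0.3202/0.8000 = 0.4003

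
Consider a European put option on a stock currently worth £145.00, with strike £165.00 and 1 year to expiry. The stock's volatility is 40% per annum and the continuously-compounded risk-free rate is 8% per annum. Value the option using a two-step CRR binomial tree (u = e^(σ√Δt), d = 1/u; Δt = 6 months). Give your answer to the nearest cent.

£28.23

CRR parameters: u = e^(σ√Δt) = e^(0.4·√0.5) = 1.3269, d = 1/u = 0.7536
Per-period rate: rΔt = 0.08·0.5 = 0.04, so R = e^0.04 = 1.0408
Risk-neutral probability p = (e^0.04 − 0.7536)/(1.3269 − 0.7536) = 0.2872/0.5733 = 0.5009
Terminal stock prices: S_uu = 255.3, S_ud = 145, S_dd = 82.36
Terminal payoffs (K − S): max(-90.29, 0) = 0, max(20, 0) = 20, max(82.64, 0) = 82.64
Node u (S = 192.4): V_u = e^(−0.04)·[0.5009·0.0000 + 0.4991·20.0000] = 9.5897
Node d (S = 109.3): V_d = e^(−0.04)·[0.5009·20.0000 + 0.4991·82.6442] = 49.2527
Node 0 (S = 145): V_0 = e^(−0.04)·[0.5009·9.5897 + 0.4991·49.2527] = 28.2314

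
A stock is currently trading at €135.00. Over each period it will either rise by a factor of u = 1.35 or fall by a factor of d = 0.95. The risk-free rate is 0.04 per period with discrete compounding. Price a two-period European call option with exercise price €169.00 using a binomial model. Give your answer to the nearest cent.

€4.94

Risk-neutral probability p = (1 + 0.04 − 0.95)/(1.35 − 0.95) = 0.0900/0.4000 = 0.2250
Terminal stock prices: S_uu = 246, S_ud = 173.1, S_dd = 121.8
Terminal payoffs (S − K): max(77.04, 0) = 77.04, max(4.137, 0) = 4.137, max(-47.16, 0) = 0
Node u (S = 182.2): V_u = 1/1.04·[0.2250·77.0375 + 0.7750·4.1375] = 19.7500
Node d (S = 128.2): V_d = 1/1.04·[0.2250·4.1375 + 0.7750·0.0000] = 0.8951
Node 0 (S = 135): V_0 = 1/1.04·[0.2250·19.7500 + 0.7750·0.8951] = 4.9399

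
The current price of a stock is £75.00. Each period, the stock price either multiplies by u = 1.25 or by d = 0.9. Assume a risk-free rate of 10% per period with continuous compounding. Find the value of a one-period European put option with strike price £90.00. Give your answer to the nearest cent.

£8.42

Risk-neutral probability p = (e^0.1 − 0.9)/(1.25 − 0.9) = 0.2052/0.3500 = 0.5862
Terminal stock prices: S_u = 93.75, S_d = 67.5
Terminal payoffs (K − S): max(-3.75, 0) = 0, max(22.5, 0) = 22.5
Node 0 (S = 75): V_0 = e^(−0.1)·[0.5862·0.0000 + 0.4138·22.5000] = 8.4244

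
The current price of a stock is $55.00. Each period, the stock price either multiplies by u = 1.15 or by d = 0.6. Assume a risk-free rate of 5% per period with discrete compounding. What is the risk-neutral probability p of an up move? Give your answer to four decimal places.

p = 0.8182

Risk-neutral probability p = (1 + 0.05 − 0.6)/(1.15 − 0.6) = 0.4500/0.5500 = 0.8182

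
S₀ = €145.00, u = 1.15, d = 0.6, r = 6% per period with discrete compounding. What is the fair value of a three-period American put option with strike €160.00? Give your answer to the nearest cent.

€22.89

Risk-neutral probability p = (1 + 0.06 − 0.6)/(1.15 − 0.6) = 0.4600/0.5500 = 0.8364
Terminal stock prices: S_uuu = 220.5, S_uud = 115.1, S_udd = 60.03, S_ddd = 31.32
Terminal payoffs (K − S): max(-60.53, 0) = 0, max(44.94, 0) = 44.94, max(99.97, 0) = 99.97, max(128.7, 0) = 128.7
Node uu (S = 191.8): continuation = 1/1.06·[0.8364·0.0000 + 0.1636·44.9425] = 6.9380; exercise value = 0.0000 ≤ continuation, so V_uu = 6.9380
Node ud (S = 100): continuation = 1/1.06·[0.8364·44.9425 + 0.1636·99.9700] = 50.8934; exercise value = 59.9500 > continuation, so V_ud = 59.9500 (exercise)
Node dd (S = 52.2): continuation = 1/1.06·[0.8364·99.9700 + 0.1636·128.6800] = 98.7434; exercise value = 107.8000 > continuation, so V_dd = 107.8000 (exercise)
Node u (S = 166.8): continuation = 1/1.06·[0.8364·6.9380 + 0.1636·59.9500] = 14.7289; exercise value = 0.0000 ≤ continuation, so V_u = 14.7289
Node d (S = 87): continuation = 1/1.06·[0.8364·59.9500 + 0.1636·107.8000] = 63.9434; exercise value = 73.0000 > continuation, so V_d = 73.0000 (exercise)
Node 0 (S = 145): continuation = 1/1.06·[0.8364·14.7289 + 0.1636·73.0000] = 22.8907; exercise value = 15.0000 ≤ continuation, so V_0 = 22.8907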